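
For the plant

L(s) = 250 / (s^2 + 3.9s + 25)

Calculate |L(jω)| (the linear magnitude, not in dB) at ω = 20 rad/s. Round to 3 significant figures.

0.653

At s = jω = j20:
quadratic: (j20)² + 3.9·j20 + 25 = -375 + j78 → |·| ≈ 383.03, ∠ ≈ 168.25°
|L| = 250 / 383.03 ≈ 0.65269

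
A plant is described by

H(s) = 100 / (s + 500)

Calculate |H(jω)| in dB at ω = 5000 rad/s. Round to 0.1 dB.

-34.0 dB

At s = jω = j5000:
pole (s+500): 500 + j5000 → |·| = √(500²+5000²) = √25250000 ≈ 5024.9, ∠ = arctan(5000/500) ≈ 84.29°
|H| = 100 / 5024.9 ≈ 0.019901
Gain = 20 log₁₀(0.019901) ≈ -34.02 dB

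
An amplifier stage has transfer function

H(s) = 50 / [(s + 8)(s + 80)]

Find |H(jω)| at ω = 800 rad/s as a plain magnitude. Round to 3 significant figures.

7.77e-05

At s = jω = j800:
pole (s+8): 8 + j800 → |·| = √(8²+800²) = √640064 ≈ 800.04, ∠ = arctan(800/8) ≈ 89.43°
pole (s+80): 80 + j800 → |·| = √(80²+800²) = √646400 ≈ 803.99, ∠ = arctan(800/80) ≈ 84.29°
|H| = 50 / 6.4322e+05 ≈ 7.7734e-05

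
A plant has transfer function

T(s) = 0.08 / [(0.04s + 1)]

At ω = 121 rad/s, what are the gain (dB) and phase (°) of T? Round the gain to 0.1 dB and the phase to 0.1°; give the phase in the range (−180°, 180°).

-35.8 dB, -78.3°

At ω = 121 rad/s:
pole (1 + j121·0.04) = 1 + j4.84 → |·| ≈ 4.9422, ∠ ≈ 78.33°
|T| = 0.08 · 1 / (4.9422) ≈ 0.016187
Gain = 20 log₁₀(0.016187) ≈ -35.82 dB
∠T = (0°) − (78.33°) = -78.33°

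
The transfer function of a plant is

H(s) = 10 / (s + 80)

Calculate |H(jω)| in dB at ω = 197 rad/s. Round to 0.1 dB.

-26.6 dB

Substitute s = j197:
Numerator: 10 = 10 + j0
Denominator: (j197) + 80 = 80 + j197
|N| = √(10² + 0²) ≈ 10, ∠N ≈ 0.00°
|D| = √(80² + 197²) ≈ 212.62, ∠D ≈ 67.90°
|H| = 10 / 212.62 ≈ 0.047032
Gain = 20 log₁₀(0.047032) ≈ -26.55 dB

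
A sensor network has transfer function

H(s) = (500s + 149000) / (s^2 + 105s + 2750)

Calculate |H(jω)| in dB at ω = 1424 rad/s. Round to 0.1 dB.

Substitute s = j1424:
Numerator: 500(j1424) + 149000 = 149000 + j712000
Denominator: (j1424)^2 + 105(j1424) + 2750 = -2025026 + j149520
|N| = √(149000² + 712000²) ≈ 7.2742e+05, ∠N ≈ 78.18°
|D| = √(2025026² + 149520²) ≈ 2.0305e+06, ∠D ≈ 175.78°
|H| = 7.2742e+05 / 2.0305e+06 ≈ 0.35825
Gain = 20 log₁₀(0.35825) ≈ -8.92 dB

-8.9 dB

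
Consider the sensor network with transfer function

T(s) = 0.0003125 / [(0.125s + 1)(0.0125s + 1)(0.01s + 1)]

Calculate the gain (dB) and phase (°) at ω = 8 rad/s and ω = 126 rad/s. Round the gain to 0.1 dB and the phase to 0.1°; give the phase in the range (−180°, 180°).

At ω = 8 rad/s:
pole (1 + j8·0.125) = 1 + j1 → |·| ≈ 1.4142, ∠ ≈ 45.00°
pole (1 + j8·0.0125) = 1 + j0.1 → |·| ≈ 1.005, ∠ ≈ 5.71°
pole (1 + j8·0.01) = 1 + j0.08 → |·| ≈ 1.0032, ∠ ≈ 4.57°
|T| = 0.0003125 · 1 / (1.4142 · 1.005 · 1.0032) ≈ 0.00021917
Gain = 20 log₁₀(0.00021917) ≈ -73.18 dB
∠T = (0°) − (45.00° + 5.71° + 4.57°) = -55.28°

At ω = 126 rad/s:
pole (1 + j126·0.125) = 1 + j15.75 → |·| ≈ 15.782, ∠ ≈ 86.37°
pole (1 + j126·0.0125) = 1 + j1.575 → |·| ≈ 1.8656, ∠ ≈ 57.59°
pole (1 + j126·0.01) = 1 + j1.26 → |·| ≈ 1.6086, ∠ ≈ 51.56°
|T| = 0.0003125 · 1 / (15.782 · 1.8656 · 1.6086) ≈ 6.5981e-06
Gain = 20 log₁₀(6.5981e-06) ≈ -103.61 dB
∠T = (0°) − (86.37° + 57.59° + 51.56°) = -195.52° ≡ 164.48° (principal value)

ω = 8: -73.2 dB, -55.3°; ω = 126: -103.6 dB, 164.5°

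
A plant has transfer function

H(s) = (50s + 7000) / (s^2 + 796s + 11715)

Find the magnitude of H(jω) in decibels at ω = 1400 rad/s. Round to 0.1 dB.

-30.1 dB

Substitute s = j1400:
Numerator: 50(j1400) + 7000 = 7000 + j70000
Denominator: (j1400)^2 + 796(j1400) + 11715 = -1948285 + j1114400
|N| = √(7000² + 70000²) ≈ 70349, ∠N ≈ 84.29°
|D| = √(1948285² + 1114400²) ≈ 2.2445e+06, ∠D ≈ 150.23°
|H| = 70349 / 2.2445e+06 ≈ 0.031343
Gain = 20 log₁₀(0.031343) ≈ -30.08 dB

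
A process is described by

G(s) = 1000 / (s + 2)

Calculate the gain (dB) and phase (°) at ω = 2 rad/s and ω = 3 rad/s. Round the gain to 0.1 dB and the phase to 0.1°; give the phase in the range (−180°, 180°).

At s = jω = j2:
pole (s+2): 2 + j2 → |·| = √(2²+2²) = √8 ≈ 2.8284, ∠ = arctan(2/2) ≈ 45.00°
|G| = 1000 / 2.8284 ≈ 353.56
Gain = 20 log₁₀(353.56) ≈ 50.97 dB
∠G = 0.00° − 45.00° = -45.00°

At s = jω = j3:
pole (s+2): 2 + j3 → |·| = √(2²+3²) = √13 ≈ 3.6056, ∠ = arctan(3/2) ≈ 56.31°
|G| = 1000 / 3.6056 ≈ 277.35
Gain = 20 log₁₀(277.35) ≈ 48.86 dB
∠G = 0.00° − 56.31° = -56.31°

ω = 2: 51.0 dB, -45.0°; ω = 3: 48.9 dB, -56.3°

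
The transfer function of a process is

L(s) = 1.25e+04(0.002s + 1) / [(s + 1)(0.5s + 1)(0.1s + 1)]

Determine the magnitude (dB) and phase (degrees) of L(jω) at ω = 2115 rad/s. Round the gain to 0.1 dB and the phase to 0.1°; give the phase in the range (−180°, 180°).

At ω = 2115 rad/s:
zero (1 + j2115·0.002) = 1 + j4.23 → |·| ≈ 4.3466, ∠ ≈ 76.70°
pole (1 + j2115·1) = 1 + j2115 → |·| ≈ 2115, ∠ ≈ 89.97°
pole (1 + j2115·0.5) = 1 + j1057.5 → |·| ≈ 1057.5, ∠ ≈ 89.95°
pole (1 + j2115·0.1) = 1 + j211.5 → |·| ≈ 211.5, ∠ ≈ 89.73°
|L| = 1.25e+04 · 4.3466 / (2115 · 1057.5 · 211.5) ≈ 0.00011486
Gain = 20 log₁₀(0.00011486) ≈ -78.80 dB
∠L = (76.70°) − (89.97° + 89.95° + 89.73°) = -192.95° ≡ 167.05° (principal value)

-78.8 dB, 167.1°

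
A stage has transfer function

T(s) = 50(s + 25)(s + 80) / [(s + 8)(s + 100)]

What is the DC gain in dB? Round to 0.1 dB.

T(0) = 50·25·80 / (8·100) = 125
20 log₁₀(125) ≈ 41.94 dB

41.9 dB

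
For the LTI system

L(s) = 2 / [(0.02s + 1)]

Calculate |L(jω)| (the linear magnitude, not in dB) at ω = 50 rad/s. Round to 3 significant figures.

1.41

At ω = 50 rad/s:
pole (1 + j50·0.02) = 1 + j1 → |·| ≈ 1.4142, ∠ ≈ 45.00°
|L| = 2 · 1 / (1.4142) ≈ 1.4142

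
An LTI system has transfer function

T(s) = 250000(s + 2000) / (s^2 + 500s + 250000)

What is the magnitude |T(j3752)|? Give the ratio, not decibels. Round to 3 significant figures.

76.2

At s = jω = j3752:
zero (s+2000): 2000 + j3752 → |·| = √(2000²+3752²) = √18077504 ≈ 4251.8, ∠ = arctan(3752/2000) ≈ 61.94°
quadratic: (j3752)² + 500·j3752 + 250000 = -13827504 + j1876000 → |·| ≈ 1.3954e+07, ∠ ≈ 172.27°
|T| = 250000 · 4251.8 / 1.3954e+07 ≈ 76.175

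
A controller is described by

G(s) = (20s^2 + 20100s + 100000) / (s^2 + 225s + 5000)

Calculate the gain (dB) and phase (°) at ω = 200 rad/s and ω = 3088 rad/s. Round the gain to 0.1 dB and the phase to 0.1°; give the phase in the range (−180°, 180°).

ω = 200: 37.1 dB, -28.0°; ω = 3088: 26.4 dB, -13.9°

Substitute s = j200:
Numerator: 20(j200)^2 + 20100(j200) + 100000 = -700000 + j4020000
Denominator: (j200)^2 + 225(j200) + 5000 = -35000 + j45000
|N| = √(700000² + 4020000²) ≈ 4.0805e+06, ∠N ≈ 99.88°
|D| = √(35000² + 45000²) ≈ 57009, ∠D ≈ 127.87°
|G| = 4.0805e+06 / 57009 ≈ 71.576
Gain = 20 log₁₀(71.576) ≈ 37.10 dB
∠G = 99.88° − 127.87° = -27.99°

Substitute s = j3088:
Numerator: 20(j3088)^2 + 20100(j3088) + 100000 = -190614880 + j62068800
Denominator: (j3088)^2 + 225(j3088) + 5000 = -9530744 + j694800
|N| = √(190614880² + 62068800²) ≈ 2.0047e+08, ∠N ≈ 161.96°
|D| = √(9530744² + 694800²) ≈ 9.556e+06, ∠D ≈ 175.83°
|G| = 2.0047e+08 / 9.556e+06 ≈ 20.978
Gain = 20 log₁₀(20.978) ≈ 26.44 dB
∠G = 161.96° − 175.83° = -13.87°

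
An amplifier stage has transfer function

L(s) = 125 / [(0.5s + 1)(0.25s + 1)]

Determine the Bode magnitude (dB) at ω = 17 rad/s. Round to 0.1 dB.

At ω = 17 rad/s:
pole (1 + j17·0.5) = 1 + j8.5 → |·| ≈ 8.5586, ∠ ≈ 83.29°
pole (1 + j17·0.25) = 1 + j4.25 → |·| ≈ 4.3661, ∠ ≈ 76.76°
|L| = 125 · 1 / (8.5586 · 4.3661) ≈ 3.3451
Gain = 20 log₁₀(3.3451) ≈ 10.49 dB

10.5 dB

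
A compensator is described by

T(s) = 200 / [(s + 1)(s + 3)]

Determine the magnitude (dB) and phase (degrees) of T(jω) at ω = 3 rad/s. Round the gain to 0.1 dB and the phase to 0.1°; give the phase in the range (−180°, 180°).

23.5 dB, -116.6°

At s = jω = j3:
pole (s+1): 1 + j3 → |·| = √(1²+3²) = √10 ≈ 3.1623, ∠ = arctan(3/1) ≈ 71.57°
pole (s+3): 3 + j3 → |·| = √(3²+3²) = √18 ≈ 4.2426, ∠ = arctan(3/3) ≈ 45.00°
|T| = 200 / 13.416 ≈ 14.908
Gain = 20 log₁₀(14.908) ≈ 23.47 dB
∠T = 0.00° − 116.57° = -116.57°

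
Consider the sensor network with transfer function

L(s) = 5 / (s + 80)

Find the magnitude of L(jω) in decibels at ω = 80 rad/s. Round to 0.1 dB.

-27.1 dB

At s = jω = j80:
pole (s+80): 80 + j80 → |·| = √(80²+80²) = √12800 ≈ 113.14, ∠ = arctan(80/80) ≈ 45.00°
|L| = 5 / 113.14 ≈ 0.044193
Gain = 20 log₁₀(0.044193) ≈ -27.09 dB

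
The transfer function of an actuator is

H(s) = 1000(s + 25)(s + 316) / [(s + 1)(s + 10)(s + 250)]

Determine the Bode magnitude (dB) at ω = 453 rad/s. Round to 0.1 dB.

At s = jω = j453:
zero (s+25): 25 + j453 → |·| = √(25²+453²) = √205834 ≈ 453.69, ∠ = arctan(453/25) ≈ 86.84°
zero (s+316): 316 + j453 → |·| = √(316²+453²) = √305065 ≈ 552.33, ∠ = arctan(453/316) ≈ 55.10°
pole (s+1): 1 + j453 → |·| = √(1²+453²) = √205210 ≈ 453, ∠ = arctan(453/1) ≈ 89.87°
pole (s+10): 10 + j453 → |·| = √(10²+453²) = √205309 ≈ 453.11, ∠ = arctan(453/10) ≈ 88.74°
pole (s+250): 250 + j453 → |·| = √(250²+453²) = √267709 ≈ 517.41, ∠ = arctan(453/250) ≈ 61.11°
|H| = 1000 · 2.5059e+05 / 1.062e+08 ≈ 2.3596
Gain = 20 log₁₀(2.3596) ≈ 7.46 dB

7.5 dB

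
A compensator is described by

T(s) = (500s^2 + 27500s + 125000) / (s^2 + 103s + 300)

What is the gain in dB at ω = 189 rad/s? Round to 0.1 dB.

53.2 dB

Substitute s = j189:
Numerator: 500(j189)^2 + 27500(j189) + 125000 = -17735500 + j5197500
Denominator: (j189)^2 + 103(j189) + 300 = -35421 + j19467
|N| = √(17735500² + 5197500²) ≈ 1.8481e+07, ∠N ≈ 163.67°
|D| = √(35421² + 19467²) ≈ 40418, ∠D ≈ 151.21°
|T| = 1.8481e+07 / 40418 ≈ 457.25
Gain = 20 log₁₀(457.25) ≈ 53.20 dB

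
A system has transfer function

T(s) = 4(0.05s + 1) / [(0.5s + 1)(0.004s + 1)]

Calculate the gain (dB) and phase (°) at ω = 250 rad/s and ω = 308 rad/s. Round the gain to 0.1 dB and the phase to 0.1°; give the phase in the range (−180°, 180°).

At ω = 250 rad/s:
zero (1 + j250·0.05) = 1 + j12.5 → |·| ≈ 12.54, ∠ ≈ 85.43°
pole (1 + j250·0.5) = 1 + j125 → |·| ≈ 125, ∠ ≈ 89.54°
pole (1 + j250·0.004) = 1 + j1 → |·| ≈ 1.4142, ∠ ≈ 45.00°
|T| = 4 · 12.54 / (125 · 1.4142) ≈ 0.28375
Gain = 20 log₁₀(0.28375) ≈ -10.94 dB
∠T = (85.43°) − (89.54° + 45.00°) = -49.11°

At ω = 308 rad/s:
zero (1 + j308·0.05) = 1 + j15.4 → |·| ≈ 15.432, ∠ ≈ 86.28°
pole (1 + j308·0.5) = 1 + j154 → |·| ≈ 154, ∠ ≈ 89.63°
pole (1 + j308·0.004) = 1 + j1.232 → |·| ≈ 1.5868, ∠ ≈ 50.93°
|T| = 4 · 15.432 / (154 · 1.5868) ≈ 0.2526
Gain = 20 log₁₀(0.2526) ≈ -11.95 dB
∠T = (86.28°) − (89.63° + 50.93°) = -54.28°

ω = 250: -10.9 dB, -49.1°; ω = 308: -12.0 dB, -54.3°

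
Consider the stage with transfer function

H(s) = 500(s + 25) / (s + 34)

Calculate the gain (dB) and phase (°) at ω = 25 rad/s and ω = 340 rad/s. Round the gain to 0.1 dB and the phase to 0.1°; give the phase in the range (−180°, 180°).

ω = 25: 52.4 dB, 8.7°; ω = 340: 54.0 dB, 1.5°

At s = jω = j25:
zero (s+25): 25 + j25 → |·| = √(25²+25²) = √1250 ≈ 35.355, ∠ = arctan(25/25) ≈ 45.00°
pole (s+34): 34 + j25 → |·| = √(34²+25²) = √1781 ≈ 42.202, ∠ = arctan(25/34) ≈ 36.33°
|H| = 500 · 35.355 / 42.202 ≈ 418.88
Gain = 20 log₁₀(418.88) ≈ 52.44 dB
∠H = 45.00° − 36.33° = 8.67°

At s = jω = j340:
zero (s+25): 25 + j340 → |·| = √(25²+340²) = √116225 ≈ 340.92, ∠ = arctan(340/25) ≈ 85.79°
pole (s+34): 34 + j340 → |·| = √(34²+340²) = √116756 ≈ 341.7, ∠ = arctan(340/34) ≈ 84.29°
|H| = 500 · 340.92 / 341.7 ≈ 498.86
Gain = 20 log₁₀(498.86) ≈ 53.96 dB
∠H = 85.79° − 84.29° = 1.50°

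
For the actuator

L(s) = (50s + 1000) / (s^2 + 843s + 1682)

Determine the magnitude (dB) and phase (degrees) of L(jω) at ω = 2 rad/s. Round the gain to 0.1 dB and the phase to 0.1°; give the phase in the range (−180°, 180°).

-7.5 dB, -39.4°

Substitute s = j2:
Numerator: 50(j2) + 1000 = 1000 + j100
Denominator: (j2)^2 + 843(j2) + 1682 = 1678 + j1686
|N| = √(1000² + 100²) ≈ 1005, ∠N ≈ 5.71°
|D| = √(1678² + 1686²) ≈ 2378.7, ∠D ≈ 45.14°
|L| = 1005 / 2378.7 ≈ 0.4225
Gain = 20 log₁₀(0.4225) ≈ -7.48 dB
∠L = 5.71° − 45.14° = -39.43°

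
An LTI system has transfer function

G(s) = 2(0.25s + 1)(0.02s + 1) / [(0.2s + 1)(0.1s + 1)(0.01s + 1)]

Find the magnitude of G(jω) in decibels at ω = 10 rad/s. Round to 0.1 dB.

4.8 dB

At ω = 10 rad/s:
zero (1 + j10·0.25) = 1 + j2.5 → |·| ≈ 2.6926, ∠ ≈ 68.20°
zero (1 + j10·0.02) = 1 + j0.2 → |·| ≈ 1.0198, ∠ ≈ 11.31°
pole (1 + j10·0.2) = 1 + j2 → |·| ≈ 2.2361, ∠ ≈ 63.43°
pole (1 + j10·0.1) = 1 + j1 → |·| ≈ 1.4142, ∠ ≈ 45.00°
pole (1 + j10·0.01) = 1 + j0.1 → |·| ≈ 1.005, ∠ ≈ 5.71°
|G| = 2 · 2.6926 · 1.0198 / (2.2361 · 1.4142 · 1.005) ≈ 1.728
Gain = 20 log₁₀(1.728) ≈ 4.75 dB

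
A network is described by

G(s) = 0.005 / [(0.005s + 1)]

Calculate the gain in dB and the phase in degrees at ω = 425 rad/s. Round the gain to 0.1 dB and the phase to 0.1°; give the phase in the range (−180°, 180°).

-53.4 dB, -64.8°

At ω = 425 rad/s:
pole (1 + j425·0.005) = 1 + j2.125 → |·| ≈ 2.3485, ∠ ≈ 64.80°
|G| = 0.005 · 1 / (2.3485) ≈ 0.002129
Gain = 20 log₁₀(0.002129) ≈ -53.44 dB
∠G = (0°) − (64.80°) = -64.80°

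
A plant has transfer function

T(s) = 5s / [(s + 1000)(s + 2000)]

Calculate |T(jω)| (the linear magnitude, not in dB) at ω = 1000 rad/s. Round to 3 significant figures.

At s = jω = j1000:
zero at origin: s = j1000 → |·| = 1000, ∠ = 90.00°
pole (s+1000): 1000 + j1000 → |·| = √(1000²+1000²) = √2000000 ≈ 1414.2, ∠ = arctan(1000/1000) ≈ 45.00°
pole (s+2000): 2000 + j1000 → |·| = √(2000²+1000²) = √5000000 ≈ 2236.1, ∠ = arctan(1000/2000) ≈ 26.57°
|T| = 5 · 1000 / 3.1623e+06 ≈ 0.0015811

0.00158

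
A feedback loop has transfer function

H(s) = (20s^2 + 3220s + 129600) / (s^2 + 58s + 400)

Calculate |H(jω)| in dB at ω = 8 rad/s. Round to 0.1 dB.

Substitute s = j8:
Numerator: 20(j8)^2 + 3220(j8) + 129600 = 128320 + j25760
Denominator: (j8)^2 + 58(j8) + 400 = 336 + j464
|N| = √(128320² + 25760²) ≈ 1.3088e+05, ∠N ≈ 11.35°
|D| = √(336² + 464²) ≈ 572.88, ∠D ≈ 54.09°
|H| = 1.3088e+05 / 572.88 ≈ 228.46
Gain = 20 log₁₀(228.46) ≈ 47.18 dB

47.2 dB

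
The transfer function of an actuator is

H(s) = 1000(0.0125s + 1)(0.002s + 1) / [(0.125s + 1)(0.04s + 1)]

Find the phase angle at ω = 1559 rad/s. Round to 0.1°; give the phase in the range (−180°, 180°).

-19.5°

At ω = 1559 rad/s:
zero (1 + j1559·0.0125) = 1 + j19.4875 → |·| ≈ 19.513, ∠ ≈ 87.06°
zero (1 + j1559·0.002) = 1 + j3.118 → |·| ≈ 3.2744, ∠ ≈ 72.22°
pole (1 + j1559·0.125) = 1 + j194.875 → |·| ≈ 194.88, ∠ ≈ 89.71°
pole (1 + j1559·0.04) = 1 + j62.36 → |·| ≈ 62.368, ∠ ≈ 89.08°
∠H = (87.06° + 72.22°) − (89.71° + 89.08°) = -19.51°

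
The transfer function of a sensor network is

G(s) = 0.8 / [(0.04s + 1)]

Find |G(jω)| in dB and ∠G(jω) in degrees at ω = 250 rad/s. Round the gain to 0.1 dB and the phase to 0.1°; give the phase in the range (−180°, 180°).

-22.0 dB, -84.3°

At ω = 250 rad/s:
pole (1 + j250·0.04) = 1 + j10 → |·| ≈ 10.05, ∠ ≈ 84.29°
|G| = 0.8 · 1 / (10.05) ≈ 0.079602
Gain = 20 log₁₀(0.079602) ≈ -21.98 dB
∠G = (0°) − (84.29°) = -84.29°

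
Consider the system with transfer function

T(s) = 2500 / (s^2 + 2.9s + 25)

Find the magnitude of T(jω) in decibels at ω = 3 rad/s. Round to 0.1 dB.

At s = jω = j3:
quadratic: (j3)² + 2.9·j3 + 25 = 16 + j8.7 → |·| ≈ 18.212, ∠ ≈ 28.54°
|T| = 2500 / 18.212 ≈ 137.27
Gain = 20 log₁₀(137.27) ≈ 42.75 dB

42.8 dB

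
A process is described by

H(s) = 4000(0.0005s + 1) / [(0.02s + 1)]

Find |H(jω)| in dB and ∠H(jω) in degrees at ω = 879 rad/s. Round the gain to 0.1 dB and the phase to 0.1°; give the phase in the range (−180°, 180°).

At ω = 879 rad/s:
zero (1 + j879·0.0005) = 1 + j0.4395 → |·| ≈ 1.0923, ∠ ≈ 23.73°
pole (1 + j879·0.02) = 1 + j17.58 → |·| ≈ 17.608, ∠ ≈ 86.74°
|H| = 4000 · 1.0923 / (17.608) ≈ 248.14
Gain = 20 log₁₀(248.14) ≈ 47.89 dB
∠H = (23.73°) − (86.74°) = -63.01°

47.9 dB, -63.0°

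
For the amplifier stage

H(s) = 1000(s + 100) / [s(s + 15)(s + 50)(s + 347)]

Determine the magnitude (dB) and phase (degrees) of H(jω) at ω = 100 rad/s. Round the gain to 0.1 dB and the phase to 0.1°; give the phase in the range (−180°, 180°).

At s = jω = j100:
zero (s+100): 100 + j100 → |·| = √(100²+100²) = √20000 ≈ 141.42, ∠ = arctan(100/100) ≈ 45.00°
pole (s+15): 15 + j100 → |·| = √(15²+100²) = √10225 ≈ 101.12, ∠ = arctan(100/15) ≈ 81.47°
pole (s+50): 50 + j100 → |·| = √(50²+100²) = √12500 ≈ 111.8, ∠ = arctan(100/50) ≈ 63.43°
pole (s+347): 347 + j100 → |·| = √(347²+100²) = √130409 ≈ 361.12, ∠ = arctan(100/347) ≈ 16.08°
pole at origin: |s| = 100, ∠ = 90.00° (in denominator)
|H| = 1000 · 141.42 / 4.0825e+08 ≈ 0.00034641
Gain = 20 log₁₀(0.00034641) ≈ -69.21 dB
∠H = 45.00° − 250.98° = -205.98° ≡ 154.02° (principal value)

-69.2 dB, 154.0°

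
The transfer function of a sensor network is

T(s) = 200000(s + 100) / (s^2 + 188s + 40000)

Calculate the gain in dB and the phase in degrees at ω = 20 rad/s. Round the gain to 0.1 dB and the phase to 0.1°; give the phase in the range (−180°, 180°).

54.2 dB, 5.9°

At s = jω = j20:
zero (s+100): 100 + j20 → |·| = √(100²+20²) = √10400 ≈ 101.98, ∠ = arctan(20/100) ≈ 11.31°
quadratic: (j20)² + 188·j20 + 40000 = 39600 + j3760 → |·| ≈ 39778, ∠ ≈ 5.42°
|T| = 200000 · 101.98 / 39778 ≈ 512.75
Gain = 20 log₁₀(512.75) ≈ 54.20 dB
∠T = 11.31° − 5.42° = 5.89°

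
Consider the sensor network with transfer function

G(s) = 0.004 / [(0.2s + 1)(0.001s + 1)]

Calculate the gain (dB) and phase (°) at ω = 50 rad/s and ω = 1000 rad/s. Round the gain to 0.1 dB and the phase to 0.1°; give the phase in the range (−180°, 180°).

ω = 50: -68.0 dB, -87.2°; ω = 1000: -97.0 dB, -134.7°

At ω = 50 rad/s:
pole (1 + j50·0.2) = 1 + j10 → |·| ≈ 10.05, ∠ ≈ 84.29°
pole (1 + j50·0.001) = 1 + j0.05 → |·| ≈ 1.0012, ∠ ≈ 2.86°
|G| = 0.004 · 1 / (10.05 · 1.0012) ≈ 0.00039753
Gain = 20 log₁₀(0.00039753) ≈ -68.01 dB
∠G = (0°) − (84.29° + 2.86°) = -87.15°

At ω = 1000 rad/s:
pole (1 + j1000·0.2) = 1 + j200 → |·| ≈ 200, ∠ ≈ 89.71°
pole (1 + j1000·0.001) = 1 + j1 → |·| ≈ 1.4142, ∠ ≈ 45.00°
|G| = 0.004 · 1 / (200 · 1.4142) ≈ 1.4142e-05
Gain = 20 log₁₀(1.4142e-05) ≈ -96.99 dB
∠G = (0°) − (89.71° + 45.00°) = -134.71°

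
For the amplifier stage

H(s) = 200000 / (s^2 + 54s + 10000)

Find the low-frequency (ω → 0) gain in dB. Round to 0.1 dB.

26.0 dB

H(0) = 200000 / 10000 = 20
20 log₁₀(20) ≈ 26.02 dB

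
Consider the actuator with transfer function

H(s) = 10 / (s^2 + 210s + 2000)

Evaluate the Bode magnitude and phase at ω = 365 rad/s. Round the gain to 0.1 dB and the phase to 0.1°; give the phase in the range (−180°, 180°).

Substitute s = j365:
Numerator: 10 = 10 + j0
Denominator: (j365)^2 + 210(j365) + 2000 = -131225 + j76650
|N| = √(10² + 0²) ≈ 10, ∠N ≈ 0.00°
|D| = √(131225² + 76650²) ≈ 1.5197e+05, ∠D ≈ 149.71°
|H| = 10 / 1.5197e+05 ≈ 6.5802e-05
Gain = 20 log₁₀(6.5802e-05) ≈ -83.64 dB
∠H = 0.00° − 149.71° = -149.71°

-83.6 dB, -149.7°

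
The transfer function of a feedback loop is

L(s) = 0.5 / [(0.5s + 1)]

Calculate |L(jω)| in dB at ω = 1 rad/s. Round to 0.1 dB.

-7.0 dB

At ω = 1 rad/s:
pole (1 + j1·0.5) = 1 + j0.5 → |·| ≈ 1.118, ∠ ≈ 26.57°
|L| = 0.5 · 1 / (1.118) ≈ 0.44723
Gain = 20 log₁₀(0.44723) ≈ -6.99 dB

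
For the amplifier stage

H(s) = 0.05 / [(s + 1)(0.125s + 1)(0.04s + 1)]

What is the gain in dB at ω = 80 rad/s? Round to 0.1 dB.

-94.6 dB

At ω = 80 rad/s:
pole (1 + j80·1) = 1 + j80 → |·| ≈ 80.006, ∠ ≈ 89.28°
pole (1 + j80·0.125) = 1 + j10 → |·| ≈ 10.05, ∠ ≈ 84.29°
pole (1 + j80·0.04) = 1 + j3.2 → |·| ≈ 3.3526, ∠ ≈ 72.65°
|H| = 0.05 · 1 / (80.006 · 10.05 · 3.3526) ≈ 1.8548e-05
Gain = 20 log₁₀(1.8548e-05) ≈ -94.63 dB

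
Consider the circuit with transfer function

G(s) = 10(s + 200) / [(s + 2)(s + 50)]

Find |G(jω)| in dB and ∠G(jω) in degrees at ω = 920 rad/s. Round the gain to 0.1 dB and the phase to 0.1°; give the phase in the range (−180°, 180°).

At s = jω = j920:
zero (s+200): 200 + j920 → |·| = √(200²+920²) = √886400 ≈ 941.49, ∠ = arctan(920/200) ≈ 77.74°
pole (s+2): 2 + j920 → |·| = √(2²+920²) = √846404 ≈ 920, ∠ = arctan(920/2) ≈ 89.88°
pole (s+50): 50 + j920 → |·| = √(50²+920²) = √848900 ≈ 921.36, ∠ = arctan(920/50) ≈ 86.89°
|G| = 10 · 941.49 / 8.4765e+05 ≈ 0.011107
Gain = 20 log₁₀(0.011107) ≈ -39.09 dB
∠G = 77.74° − 176.77° = -99.03°

-39.1 dB, -99.0°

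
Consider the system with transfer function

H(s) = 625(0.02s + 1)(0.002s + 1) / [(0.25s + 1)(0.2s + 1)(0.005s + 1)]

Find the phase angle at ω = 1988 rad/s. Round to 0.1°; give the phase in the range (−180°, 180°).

At ω = 1988 rad/s:
zero (1 + j1988·0.02) = 1 + j39.76 → |·| ≈ 39.773, ∠ ≈ 88.56°
zero (1 + j1988·0.002) = 1 + j3.976 → |·| ≈ 4.0998, ∠ ≈ 75.88°
pole (1 + j1988·0.25) = 1 + j497 → |·| ≈ 497, ∠ ≈ 89.88°
pole (1 + j1988·0.2) = 1 + j397.6 → |·| ≈ 397.6, ∠ ≈ 89.86°
pole (1 + j1988·0.005) = 1 + j9.94 → |·| ≈ 9.9902, ∠ ≈ 84.26°
∠H = (88.56° + 75.88°) − (89.88° + 89.86° + 84.26°) = -99.56°

-99.6°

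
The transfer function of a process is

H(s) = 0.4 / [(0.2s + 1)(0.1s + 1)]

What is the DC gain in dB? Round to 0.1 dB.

H(0) = 0.4 · 1 / 1 = 0.4
20 log₁₀(0.4) ≈ -7.96 dB

-8.0 dB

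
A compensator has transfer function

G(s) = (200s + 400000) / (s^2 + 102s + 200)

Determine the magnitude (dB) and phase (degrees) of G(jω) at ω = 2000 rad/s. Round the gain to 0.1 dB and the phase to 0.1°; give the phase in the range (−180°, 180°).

Substitute s = j2000:
Numerator: 200(j2000) + 400000 = 400000 + j400000
Denominator: (j2000)^2 + 102(j2000) + 200 = -3999800 + j204000
|N| = √(400000² + 400000²) ≈ 5.6569e+05, ∠N ≈ 45.00°
|D| = √(3999800² + 204000²) ≈ 4.005e+06, ∠D ≈ 177.08°
|G| = 5.6569e+05 / 4.005e+06 ≈ 0.14125
Gain = 20 log₁₀(0.14125) ≈ -17.00 dB
∠G = 45.00° − 177.08° = -132.08°

-17.0 dB, -132.1°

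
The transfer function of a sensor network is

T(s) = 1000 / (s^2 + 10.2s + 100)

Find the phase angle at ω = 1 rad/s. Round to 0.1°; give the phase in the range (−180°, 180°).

At s = jω = j1:
quadratic: (j1)² + 10.2·j1 + 100 = 99 + j10.2 → |·| ≈ 99.524, ∠ ≈ 5.88°
∠T = 0.00° − 5.88° = -5.88°

-5.9°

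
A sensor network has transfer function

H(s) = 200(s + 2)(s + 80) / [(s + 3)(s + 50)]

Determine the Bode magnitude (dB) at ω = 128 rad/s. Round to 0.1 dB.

At s = jω = j128:
zero (s+2): 2 + j128 → |·| = √(2²+128²) = √16388 ≈ 128.02, ∠ = arctan(128/2) ≈ 89.10°
zero (s+80): 80 + j128 → |·| = √(80²+128²) = √22784 ≈ 150.94, ∠ = arctan(128/80) ≈ 57.99°
pole (s+3): 3 + j128 → |·| = √(3²+128²) = √16393 ≈ 128.04, ∠ = arctan(128/3) ≈ 88.66°
pole (s+50): 50 + j128 → |·| = √(50²+128²) = √18884 ≈ 137.42, ∠ = arctan(128/50) ≈ 68.66°
|H| = 200 · 19323 / 17595 ≈ 219.64
Gain = 20 log₁₀(219.64) ≈ 46.83 dB

46.8 dB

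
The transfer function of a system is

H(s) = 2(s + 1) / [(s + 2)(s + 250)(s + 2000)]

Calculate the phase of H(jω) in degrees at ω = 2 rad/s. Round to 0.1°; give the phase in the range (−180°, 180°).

17.9°

At s = jω = j2:
zero (s+1): 1 + j2 → |·| = √(1²+2²) = √5 ≈ 2.2361, ∠ = arctan(2/1) ≈ 63.43°
pole (s+2): 2 + j2 → |·| = √(2²+2²) = √8 ≈ 2.8284, ∠ = arctan(2/2) ≈ 45.00°
pole (s+250): 250 + j2 → |·| = √(250²+2²) = √62504 ≈ 250.01, ∠ = arctan(2/250) ≈ 0.46°
pole (s+2000): 2000 + j2 → |·| = √(2000²+2²) = √4000004 ≈ 2000, ∠ = arctan(2/2000) ≈ 0.06°
∠H = 63.43° − 45.52° = 17.91°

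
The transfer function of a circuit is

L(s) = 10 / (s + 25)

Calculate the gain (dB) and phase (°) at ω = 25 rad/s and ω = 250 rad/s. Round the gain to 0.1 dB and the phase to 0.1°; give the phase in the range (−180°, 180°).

Substitute s = j25:
Numerator: 10 = 10 + j0
Denominator: (j25) + 25 = 25 + j25
|N| = √(10² + 0²) ≈ 10, ∠N ≈ 0.00°
|D| = √(25² + 25²) ≈ 35.355, ∠D ≈ 45.00°
|L| = 10 / 35.355 ≈ 0.28285
Gain = 20 log₁₀(0.28285) ≈ -10.97 dB
∠L = 0.00° − 45.00° = -45.00°

Substitute s = j250:
Numerator: 10 = 10 + j0
Denominator: (j250) + 25 = 25 + j250
|N| = √(10² + 0²) ≈ 10, ∠N ≈ 0.00°
|D| = √(25² + 250²) ≈ 251.25, ∠D ≈ 84.29°
|L| = 10 / 251.25 ≈ 0.039801
Gain = 20 log₁₀(0.039801) ≈ -28.00 dB
∠L = 0.00° − 84.29° = -84.29°

ω = 25: -11.0 dB, -45.0°; ω = 250: -28.0 dB, -84.3°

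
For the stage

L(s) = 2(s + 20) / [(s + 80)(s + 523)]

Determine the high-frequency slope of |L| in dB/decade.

Each pole contributes −20 dB/decade at high frequency; each zero contributes +20 dB/decade.
Net: 1 zero(s) − 2 pole(s) → -20 dB/decade.

-20 dB/decade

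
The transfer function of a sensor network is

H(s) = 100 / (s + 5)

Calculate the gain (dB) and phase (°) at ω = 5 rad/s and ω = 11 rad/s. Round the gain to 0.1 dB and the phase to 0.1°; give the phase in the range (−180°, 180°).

ω = 5: 23.0 dB, -45.0°; ω = 11: 18.4 dB, -65.6°

Substitute s = j5:
Numerator: 100 = 100 + j0
Denominator: (j5) + 5 = 5 + j5
|N| = √(100² + 0²) ≈ 100, ∠N ≈ 0.00°
|D| = √(5² + 5²) ≈ 7.0711, ∠D ≈ 45.00°
|H| = 100 / 7.0711 ≈ 14.142
Gain = 20 log₁₀(14.142) ≈ 23.01 dB
∠H = 0.00° − 45.00° = -45.00°

Substitute s = j11:
Numerator: 100 = 100 + j0
Denominator: (j11) + 5 = 5 + j11
|N| = √(100² + 0²) ≈ 100, ∠N ≈ 0.00°
|D| = √(5² + 11²) ≈ 12.083, ∠D ≈ 65.56°
|H| = 100 / 12.083 ≈ 8.2761
Gain = 20 log₁₀(8.2761) ≈ 18.36 dB
∠H = 0.00° − 65.56° = -65.56°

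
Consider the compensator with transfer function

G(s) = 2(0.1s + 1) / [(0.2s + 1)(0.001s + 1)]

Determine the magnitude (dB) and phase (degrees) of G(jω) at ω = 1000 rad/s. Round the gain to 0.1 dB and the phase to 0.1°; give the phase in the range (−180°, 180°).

At ω = 1000 rad/s:
zero (1 + j1000·0.1) = 1 + j100 → |·| ≈ 100, ∠ ≈ 89.43°
pole (1 + j1000·0.2) = 1 + j200 → |·| ≈ 200, ∠ ≈ 89.71°
pole (1 + j1000·0.001) = 1 + j1 → |·| ≈ 1.4142, ∠ ≈ 45.00°
|G| = 2 · 100 / (200 · 1.4142) ≈ 0.70711
Gain = 20 log₁₀(0.70711) ≈ -3.01 dB
∠G = (89.43°) − (89.71° + 45.00°) = -45.28°

-3.0 dB, -45.3°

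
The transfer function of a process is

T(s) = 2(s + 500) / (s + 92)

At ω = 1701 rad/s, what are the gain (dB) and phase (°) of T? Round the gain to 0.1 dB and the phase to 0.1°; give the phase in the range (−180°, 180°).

6.4 dB, -13.3°

At s = jω = j1701:
zero (s+500): 500 + j1701 → |·| = √(500²+1701²) = √3143401 ≈ 1773, ∠ = arctan(1701/500) ≈ 73.62°
pole (s+92): 92 + j1701 → |·| = √(92²+1701²) = √2901865 ≈ 1703.5, ∠ = arctan(1701/92) ≈ 86.90°
|T| = 2 · 1773 / 1703.5 ≈ 2.0816
Gain = 20 log₁₀(2.0816) ≈ 6.37 dB
∠T = 73.62° − 86.90° = -13.28°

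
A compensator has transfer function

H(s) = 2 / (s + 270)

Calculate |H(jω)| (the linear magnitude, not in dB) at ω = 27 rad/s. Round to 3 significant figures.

0.00737

At s = jω = j27:
pole (s+270): 270 + j27 → |·| = √(270²+27²) = √73629 ≈ 271.35, ∠ = arctan(27/270) ≈ 5.71°
|H| = 2 / 271.35 ≈ 0.0073706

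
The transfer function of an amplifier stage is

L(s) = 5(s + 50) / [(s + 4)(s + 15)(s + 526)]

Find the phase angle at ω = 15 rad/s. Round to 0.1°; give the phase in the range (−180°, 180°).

At s = jω = j15:
zero (s+50): 50 + j15 → |·| = √(50²+15²) = √2725 ≈ 52.202, ∠ = arctan(15/50) ≈ 16.70°
pole (s+4): 4 + j15 → |·| = √(4²+15²) = √241 ≈ 15.524, ∠ = arctan(15/4) ≈ 75.07°
pole (s+15): 15 + j15 → |·| = √(15²+15²) = √450 ≈ 21.213, ∠ = arctan(15/15) ≈ 45.00°
pole (s+526): 526 + j15 → |·| = √(526²+15²) = √276901 ≈ 526.21, ∠ = arctan(15/526) ≈ 1.63°
∠L = 16.70° − 121.70° = -105.00°

-105.0°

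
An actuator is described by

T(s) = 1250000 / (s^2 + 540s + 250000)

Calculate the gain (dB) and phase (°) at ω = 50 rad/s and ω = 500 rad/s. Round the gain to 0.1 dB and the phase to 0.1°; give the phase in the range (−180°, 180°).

At s = jω = j50:
quadratic: (j50)² + 540·j50 + 250000 = 247500 + j27000 → |·| ≈ 2.4897e+05, ∠ ≈ 6.23°
|T| = 1250000 / 2.4897e+05 ≈ 5.0207
Gain = 20 log₁₀(5.0207) ≈ 14.02 dB
∠T = 0.00° − 6.23° = -6.23°

At s = jω = j500:
quadratic: (j500)² + 540·j500 + 250000 = 0 + j270000 → |·| ≈ 2.7e+05, ∠ ≈ 90.00°
|T| = 1250000 / 2.7e+05 ≈ 4.6296
Gain = 20 log₁₀(4.6296) ≈ 13.31 dB
∠T = 0.00° − 90.00° = -90.00°

ω = 50: 14.0 dB, -6.2°; ω = 500: 13.3 dB, -90.0°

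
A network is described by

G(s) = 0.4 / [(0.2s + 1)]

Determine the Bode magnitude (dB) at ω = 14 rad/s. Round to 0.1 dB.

-17.4 dB

At ω = 14 rad/s:
pole (1 + j14·0.2) = 1 + j2.8 → |·| ≈ 2.9732, ∠ ≈ 70.35°
|G| = 0.4 · 1 / (2.9732) ≈ 0.13454
Gain = 20 log₁₀(0.13454) ≈ -17.42 dB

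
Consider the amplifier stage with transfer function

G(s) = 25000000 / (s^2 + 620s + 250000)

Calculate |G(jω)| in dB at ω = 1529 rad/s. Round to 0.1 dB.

At s = jω = j1529:
quadratic: (j1529)² + 620·j1529 + 250000 = -2087841 + j947980 → |·| ≈ 2.293e+06, ∠ ≈ 155.58°
|G| = 25000000 / 2.293e+06 ≈ 10.903
Gain = 20 log₁₀(10.903) ≈ 20.75 dB

20.8 dB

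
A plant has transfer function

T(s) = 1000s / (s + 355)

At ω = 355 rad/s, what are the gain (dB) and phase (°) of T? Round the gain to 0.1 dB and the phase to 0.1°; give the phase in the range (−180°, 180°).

57.0 dB, 45.0°

At s = jω = j355:
zero at origin: s = j355 → |·| = 355, ∠ = 90.00°
pole (s+355): 355 + j355 → |·| = √(355²+355²) = √252050 ≈ 502.05, ∠ = arctan(355/355) ≈ 45.00°
|T| = 1000 · 355 / 502.05 ≈ 707.1
Gain = 20 log₁₀(707.1) ≈ 56.99 dB
∠T = 90.00° − 45.00° = 45.00°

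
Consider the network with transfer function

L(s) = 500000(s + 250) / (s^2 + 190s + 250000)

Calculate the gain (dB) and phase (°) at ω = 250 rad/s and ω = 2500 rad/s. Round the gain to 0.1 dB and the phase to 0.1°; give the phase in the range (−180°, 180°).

ω = 250: 59.2 dB, 30.8°; ω = 2500: 46.4 dB, -91.2°

At s = jω = j250:
zero (s+250): 250 + j250 → |·| = √(250²+250²) = √125000 ≈ 353.55, ∠ = arctan(250/250) ≈ 45.00°
quadratic: (j250)² + 190·j250 + 250000 = 187500 + j47500 → |·| ≈ 1.9342e+05, ∠ ≈ 14.22°
|L| = 500000 · 353.55 / 1.9342e+05 ≈ 913.94
Gain = 20 log₁₀(913.94) ≈ 59.22 dB
∠L = 45.00° − 14.22° = 30.78°

At s = jω = j2500:
zero (s+250): 250 + j2500 → |·| = √(250²+2500²) = √6312500 ≈ 2512.5, ∠ = arctan(2500/250) ≈ 84.29°
quadratic: (j2500)² + 190·j2500 + 250000 = -6000000 + j475000 → |·| ≈ 6.0188e+06, ∠ ≈ 175.47°
|L| = 500000 · 2512.5 / 6.0188e+06 ≈ 208.72
Gain = 20 log₁₀(208.72) ≈ 46.39 dB
∠L = 84.29° − 175.47° = -91.18°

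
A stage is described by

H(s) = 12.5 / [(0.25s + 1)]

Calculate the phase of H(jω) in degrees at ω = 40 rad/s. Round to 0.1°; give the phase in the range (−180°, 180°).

At ω = 40 rad/s:
pole (1 + j40·0.25) = 1 + j10 → |·| ≈ 10.05, ∠ ≈ 84.29°
∠H = (0°) − (84.29°) = -84.29°

-84.3°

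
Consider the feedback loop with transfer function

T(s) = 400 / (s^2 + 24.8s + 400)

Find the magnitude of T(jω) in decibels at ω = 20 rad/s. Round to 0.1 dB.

-1.9 dB

At s = jω = j20:
quadratic: (j20)² + 24.8·j20 + 400 = 0 + j496 → |·| ≈ 496, ∠ ≈ 90.00°
|T| = 400 / 496 ≈ 0.80645
Gain = 20 log₁₀(0.80645) ≈ -1.87 dB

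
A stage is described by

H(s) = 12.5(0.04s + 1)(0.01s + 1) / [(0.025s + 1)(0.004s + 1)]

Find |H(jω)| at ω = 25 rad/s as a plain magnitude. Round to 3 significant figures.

15.4

At ω = 25 rad/s:
zero (1 + j25·0.04) = 1 + j1 → |·| ≈ 1.4142, ∠ ≈ 45.00°
zero (1 + j25·0.01) = 1 + j0.25 → |·| ≈ 1.0308, ∠ ≈ 14.04°
pole (1 + j25·0.025) = 1 + j0.625 → |·| ≈ 1.1792, ∠ ≈ 32.01°
pole (1 + j25·0.004) = 1 + j0.1 → |·| ≈ 1.005, ∠ ≈ 5.71°
|H| = 12.5 · 1.4142 · 1.0308 / (1.1792 · 1.005) ≈ 15.376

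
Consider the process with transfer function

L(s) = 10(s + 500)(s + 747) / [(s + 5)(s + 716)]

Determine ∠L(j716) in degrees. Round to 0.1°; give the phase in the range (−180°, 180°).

At s = jω = j716:
zero (s+500): 500 + j716 → |·| = √(500²+716²) = √762656 ≈ 873.3, ∠ = arctan(716/500) ≈ 55.07°
zero (s+747): 747 + j716 → |·| = √(747²+716²) = √1070665 ≈ 1034.7, ∠ = arctan(716/747) ≈ 43.79°
pole (s+5): 5 + j716 → |·| = √(5²+716²) = √512681 ≈ 716.02, ∠ = arctan(716/5) ≈ 89.60°
pole (s+716): 716 + j716 → |·| = √(716²+716²) = √1025312 ≈ 1012.6, ∠ = arctan(716/716) ≈ 45.00°
∠L = 98.86° − 134.60° = -35.74°

-35.7°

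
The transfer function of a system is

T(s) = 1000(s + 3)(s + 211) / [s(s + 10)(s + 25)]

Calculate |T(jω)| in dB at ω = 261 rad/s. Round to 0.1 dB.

At s = jω = j261:
zero (s+3): 3 + j261 → |·| = √(3²+261²) = √68130 ≈ 261.02, ∠ = arctan(261/3) ≈ 89.34°
zero (s+211): 211 + j261 → |·| = √(211²+261²) = √112642 ≈ 335.62, ∠ = arctan(261/211) ≈ 51.05°
pole (s+10): 10 + j261 → |·| = √(10²+261²) = √68221 ≈ 261.19, ∠ = arctan(261/10) ≈ 87.81°
pole (s+25): 25 + j261 → |·| = √(25²+261²) = √68746 ≈ 262.19, ∠ = arctan(261/25) ≈ 84.53°
pole at origin: |s| = 261, ∠ = 90.00° (in denominator)
|T| = 1000 · 87604 / 1.7874e+07 ≈ 4.9012
Gain = 20 log₁₀(4.9012) ≈ 13.81 dB

13.8 dB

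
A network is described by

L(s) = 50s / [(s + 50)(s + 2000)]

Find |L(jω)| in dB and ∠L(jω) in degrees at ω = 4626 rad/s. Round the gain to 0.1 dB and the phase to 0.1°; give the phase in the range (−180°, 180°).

At s = jω = j4626:
zero at origin: s = j4626 → |·| = 4626, ∠ = 90.00°
pole (s+50): 50 + j4626 → |·| = √(50²+4626²) = √21402376 ≈ 4626.3, ∠ = arctan(4626/50) ≈ 89.38°
pole (s+2000): 2000 + j4626 → |·| = √(2000²+4626²) = √25399876 ≈ 5039.8, ∠ = arctan(4626/2000) ≈ 66.62°
|L| = 50 · 4626 / 2.3316e+07 ≈ 0.0099202
Gain = 20 log₁₀(0.0099202) ≈ -40.07 dB
∠L = 90.00° − 156.00° = -66.00°

-40.1 dB, -66.0°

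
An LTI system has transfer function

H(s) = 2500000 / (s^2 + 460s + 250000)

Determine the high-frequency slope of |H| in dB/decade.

-40 dB/decade

Each pole contributes −20 dB/decade at high frequency; each zero contributes +20 dB/decade.
Net: 0 zero(s) − 2 pole(s) → -40 dB/decade.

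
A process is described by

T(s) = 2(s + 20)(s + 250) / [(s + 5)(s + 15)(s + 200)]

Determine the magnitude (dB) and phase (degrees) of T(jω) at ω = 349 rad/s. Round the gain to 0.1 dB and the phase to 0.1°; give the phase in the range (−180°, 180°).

-44.3 dB, -95.8°

At s = jω = j349:
zero (s+20): 20 + j349 → |·| = √(20²+349²) = √122201 ≈ 349.57, ∠ = arctan(349/20) ≈ 86.72°
zero (s+250): 250 + j349 → |·| = √(250²+349²) = √184301 ≈ 429.3, ∠ = arctan(349/250) ≈ 54.38°
pole (s+5): 5 + j349 → |·| = √(5²+349²) = √121826 ≈ 349.04, ∠ = arctan(349/5) ≈ 89.18°
pole (s+15): 15 + j349 → |·| = √(15²+349²) = √122026 ≈ 349.32, ∠ = arctan(349/15) ≈ 87.54°
pole (s+200): 200 + j349 → |·| = √(200²+349²) = √161801 ≈ 402.24, ∠ = arctan(349/200) ≈ 60.18°
|T| = 2 · 1.5007e+05 / 4.9044e+07 ≈ 0.0061198
Gain = 20 log₁₀(0.0061198) ≈ -44.27 dB
∠T = 141.10° − 236.90° = -95.80°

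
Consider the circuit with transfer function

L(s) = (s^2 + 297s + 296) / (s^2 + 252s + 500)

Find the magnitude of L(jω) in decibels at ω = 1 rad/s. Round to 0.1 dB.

Substitute s = j1:
Numerator: (j1)^2 + 297(j1) + 296 = 295 + j297
Denominator: (j1)^2 + 252(j1) + 500 = 499 + j252
|N| = √(295² + 297²) ≈ 418.61, ∠N ≈ 45.19°
|D| = √(499² + 252²) ≈ 559.02, ∠D ≈ 26.79°
|L| = 418.61 / 559.02 ≈ 0.74883
Gain = 20 log₁₀(0.74883) ≈ -2.51 dB

-2.5 dB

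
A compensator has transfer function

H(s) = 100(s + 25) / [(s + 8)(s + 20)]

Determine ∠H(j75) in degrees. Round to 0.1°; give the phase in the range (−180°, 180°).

At s = jω = j75:
zero (s+25): 25 + j75 → |·| = √(25²+75²) = √6250 ≈ 79.057, ∠ = arctan(75/25) ≈ 71.57°
pole (s+8): 8 + j75 → |·| = √(8²+75²) = √5689 ≈ 75.425, ∠ = arctan(75/8) ≈ 83.91°
pole (s+20): 20 + j75 → |·| = √(20²+75²) = √6025 ≈ 77.621, ∠ = arctan(75/20) ≈ 75.07°
∠H = 71.57° − 158.98° = -87.41°

-87.4°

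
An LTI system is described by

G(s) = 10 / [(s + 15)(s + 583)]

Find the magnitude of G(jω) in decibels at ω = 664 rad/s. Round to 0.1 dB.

-95.4 dB

At s = jω = j664:
pole (s+15): 15 + j664 → |·| = √(15²+664²) = √441121 ≈ 664.17, ∠ = arctan(664/15) ≈ 88.71°
pole (s+583): 583 + j664 → |·| = √(583²+664²) = √780785 ≈ 883.62, ∠ = arctan(664/583) ≈ 48.72°
|G| = 10 / 5.8687e+05 ≈ 1.704e-05
Gain = 20 log₁₀(1.704e-05) ≈ -95.37 dB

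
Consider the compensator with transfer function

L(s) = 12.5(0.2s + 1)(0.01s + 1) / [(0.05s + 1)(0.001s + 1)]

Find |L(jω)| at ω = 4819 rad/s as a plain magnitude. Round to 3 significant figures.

At ω = 4819 rad/s:
zero (1 + j4819·0.2) = 1 + j963.8 → |·| ≈ 963.8, ∠ ≈ 89.94°
zero (1 + j4819·0.01) = 1 + j48.19 → |·| ≈ 48.2, ∠ ≈ 88.81°
pole (1 + j4819·0.05) = 1 + j240.95 → |·| ≈ 240.95, ∠ ≈ 89.76°
pole (1 + j4819·0.001) = 1 + j4.819 → |·| ≈ 4.9217, ∠ ≈ 78.28°
|L| = 12.5 · 963.8 · 48.2 / (240.95 · 4.9217) ≈ 489.67

490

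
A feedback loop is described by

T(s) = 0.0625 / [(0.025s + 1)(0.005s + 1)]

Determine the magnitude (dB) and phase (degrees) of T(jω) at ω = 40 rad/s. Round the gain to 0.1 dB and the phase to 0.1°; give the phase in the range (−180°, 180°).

At ω = 40 rad/s:
pole (1 + j40·0.025) = 1 + j1 → |·| ≈ 1.4142, ∠ ≈ 45.00°
pole (1 + j40·0.005) = 1 + j0.2 → |·| ≈ 1.0198, ∠ ≈ 11.31°
|T| = 0.0625 · 1 / (1.4142 · 1.0198) ≈ 0.043337
Gain = 20 log₁₀(0.043337) ≈ -27.26 dB
∠T = (0°) − (45.00° + 11.31°) = -56.31°

-27.3 dB, -56.3°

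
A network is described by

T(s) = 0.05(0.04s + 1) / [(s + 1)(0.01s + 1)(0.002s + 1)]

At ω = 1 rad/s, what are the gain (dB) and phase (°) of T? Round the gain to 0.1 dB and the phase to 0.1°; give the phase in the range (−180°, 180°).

-29.0 dB, -43.4°

At ω = 1 rad/s:
zero (1 + j1·0.04) = 1 + j0.04 → |·| ≈ 1.0008, ∠ ≈ 2.29°
pole (1 + j1·1) = 1 + j1 → |·| ≈ 1.4142, ∠ ≈ 45.00°
pole (1 + j1·0.01) = 1 + j0.01 → |·| ≈ 1, ∠ ≈ 0.57°
pole (1 + j1·0.002) = 1 + j0.002 → |·| ≈ 1, ∠ ≈ 0.11°
|T| = 0.05 · 1.0008 / (1.4142 · 1 · 1) ≈ 0.035384
Gain = 20 log₁₀(0.035384) ≈ -29.02 dB
∠T = (2.29°) − (45.00° + 0.57° + 0.11°) = -43.39°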